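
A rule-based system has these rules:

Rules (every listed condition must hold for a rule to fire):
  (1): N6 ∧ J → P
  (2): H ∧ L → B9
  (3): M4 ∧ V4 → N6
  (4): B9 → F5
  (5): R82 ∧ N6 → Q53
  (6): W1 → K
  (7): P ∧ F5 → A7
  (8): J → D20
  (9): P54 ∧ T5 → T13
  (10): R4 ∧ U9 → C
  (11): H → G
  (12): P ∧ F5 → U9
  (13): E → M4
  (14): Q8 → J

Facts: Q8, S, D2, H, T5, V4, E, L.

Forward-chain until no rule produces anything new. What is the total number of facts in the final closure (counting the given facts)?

Round 1 fires (2), (11), (13), (14), giving B9, G, M4, J.
Round 2 fires (3), (4), (8), giving N6, F5, D20.
Round 3 fires (1), giving P.
Round 4 fires (7), (12), giving A7, U9.
Closure: {A7, B9, D2, D20, E, F5, G, H, J, L, M4, N6, P, Q8, S, T5, U9, V4} — 18 facts.

18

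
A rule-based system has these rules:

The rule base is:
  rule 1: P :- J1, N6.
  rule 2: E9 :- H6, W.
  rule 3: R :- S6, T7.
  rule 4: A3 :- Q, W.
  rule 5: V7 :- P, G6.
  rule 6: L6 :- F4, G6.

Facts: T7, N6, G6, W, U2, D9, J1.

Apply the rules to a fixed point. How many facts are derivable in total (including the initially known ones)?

Round 1: rule 1 [P :- J1, N6.]. Adds P.
Round 2: rule 5 [V7 :- P, G6.]. Adds V7.
Closure: {D9, G6, J1, N6, P, T7, U2, V7, W} — 9 facts.

9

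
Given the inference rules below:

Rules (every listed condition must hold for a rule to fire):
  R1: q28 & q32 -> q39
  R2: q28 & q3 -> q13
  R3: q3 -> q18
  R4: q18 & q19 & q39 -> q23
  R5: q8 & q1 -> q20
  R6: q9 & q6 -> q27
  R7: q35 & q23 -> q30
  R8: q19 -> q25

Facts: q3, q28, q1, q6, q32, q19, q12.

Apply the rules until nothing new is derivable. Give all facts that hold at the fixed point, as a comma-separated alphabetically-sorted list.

q1, q12, q13, q18, q19, q23, q25, q28, q3, q32, q39, q6

[1] R1 [q28 & q32 -> q39]; R2 [q28 & q3 -> q13]; R3 [q3 -> q18]; R8 [q19 -> q25]. ⇒ new: q39, q13, q18, q25.
[2] R4 [q18 & q19 & q39 -> q23]. ⇒ new: q23.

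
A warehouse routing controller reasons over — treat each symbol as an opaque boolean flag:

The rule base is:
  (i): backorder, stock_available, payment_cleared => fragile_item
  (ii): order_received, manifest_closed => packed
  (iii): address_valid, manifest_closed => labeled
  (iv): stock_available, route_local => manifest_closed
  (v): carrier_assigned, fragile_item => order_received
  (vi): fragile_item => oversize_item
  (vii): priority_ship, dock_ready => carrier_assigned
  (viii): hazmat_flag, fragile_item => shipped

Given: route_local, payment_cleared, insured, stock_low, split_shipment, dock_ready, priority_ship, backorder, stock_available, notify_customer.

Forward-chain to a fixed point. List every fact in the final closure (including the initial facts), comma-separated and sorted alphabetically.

Round 1: (i) [backorder, stock_available, payment_cleared => fragile_item]; (iv) [stock_available, route_local => manifest_closed]; (vii) [priority_ship, dock_ready => carrier_assigned]. Adds fragile_item, manifest_closed, carrier_assigned.
Round 2: (v) [carrier_assigned, fragile_item => order_received]; (vi) [fragile_item => oversize_item]. Adds order_received, oversize_item.
Round 3: (ii) [order_received, manifest_closed => packed]. Adds packed.

backorder, carrier_assigned, dock_ready, fragile_item, insured, manifest_closed, notify_customer, order_received, oversize_item, packed, payment_cleared, priority_ship, route_local, split_shipment, stock_available, stock_low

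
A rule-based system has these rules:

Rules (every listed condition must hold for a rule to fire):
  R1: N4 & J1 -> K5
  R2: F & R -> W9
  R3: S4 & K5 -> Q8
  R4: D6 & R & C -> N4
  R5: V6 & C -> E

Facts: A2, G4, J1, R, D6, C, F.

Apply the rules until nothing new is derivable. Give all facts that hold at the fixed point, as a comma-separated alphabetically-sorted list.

A2, C, D6, F, G4, J1, K5, N4, R, W9

Round 1: R2 [F & R -> W9]; R4 [D6 & R & C -> N4]. Adds W9, N4.
Round 2: R1 [N4 & J1 -> K5]. Adds K5.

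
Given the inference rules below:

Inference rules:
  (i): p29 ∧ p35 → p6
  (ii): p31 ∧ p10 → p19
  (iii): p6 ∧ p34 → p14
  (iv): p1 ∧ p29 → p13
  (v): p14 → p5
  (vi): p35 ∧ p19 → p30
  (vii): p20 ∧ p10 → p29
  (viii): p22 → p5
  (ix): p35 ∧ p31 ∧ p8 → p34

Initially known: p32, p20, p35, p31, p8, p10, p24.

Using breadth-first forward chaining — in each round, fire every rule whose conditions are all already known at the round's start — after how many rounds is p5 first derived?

Round 1: (ii) [p31 ∧ p10 → p19]; (vii) [p20 ∧ p10 → p29]; (ix) [p35 ∧ p31 ∧ p8 → p34]. New: p19, p29, p34.
Round 2: (i) [p29 ∧ p35 → p6]; (vi) [p35 ∧ p19 → p30]. New: p6, p30.
Round 3: (iii) [p6 ∧ p34 → p14]. New: p14.
Round 4: (v) [p14 → p5]. New: p5.
p5 first appears in round 4.

4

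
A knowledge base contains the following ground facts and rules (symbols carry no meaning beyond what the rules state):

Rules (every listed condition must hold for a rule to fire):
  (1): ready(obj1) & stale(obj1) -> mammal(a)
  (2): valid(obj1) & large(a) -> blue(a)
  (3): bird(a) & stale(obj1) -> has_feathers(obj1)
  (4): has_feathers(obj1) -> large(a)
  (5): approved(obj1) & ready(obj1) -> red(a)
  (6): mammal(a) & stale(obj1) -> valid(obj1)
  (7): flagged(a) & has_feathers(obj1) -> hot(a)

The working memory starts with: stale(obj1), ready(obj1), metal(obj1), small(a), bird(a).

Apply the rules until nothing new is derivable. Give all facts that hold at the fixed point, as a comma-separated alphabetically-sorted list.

Round 1 fires (1), (3), giving mammal(a), has_feathers(obj1).
Round 2 fires (4), (6), giving large(a), valid(obj1).
Round 3 fires (2), giving blue(a).

bird(a), blue(a), has_feathers(obj1), large(a), mammal(a), metal(obj1), ready(obj1), small(a), stale(obj1), valid(obj1)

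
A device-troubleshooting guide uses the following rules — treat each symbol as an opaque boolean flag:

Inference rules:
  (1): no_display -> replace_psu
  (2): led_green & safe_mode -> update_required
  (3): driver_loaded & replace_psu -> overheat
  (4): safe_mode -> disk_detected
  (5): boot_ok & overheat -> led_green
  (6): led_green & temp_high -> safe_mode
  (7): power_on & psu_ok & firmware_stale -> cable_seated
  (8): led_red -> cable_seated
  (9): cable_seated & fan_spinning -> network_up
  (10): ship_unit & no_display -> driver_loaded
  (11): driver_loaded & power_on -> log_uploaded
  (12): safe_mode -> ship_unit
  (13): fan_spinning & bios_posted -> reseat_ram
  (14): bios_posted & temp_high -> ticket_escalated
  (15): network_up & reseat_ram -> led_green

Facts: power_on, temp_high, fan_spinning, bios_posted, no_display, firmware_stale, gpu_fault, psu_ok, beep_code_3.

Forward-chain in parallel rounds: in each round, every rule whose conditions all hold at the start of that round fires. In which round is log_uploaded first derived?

Round 1: (1) [no_display -> replace_psu]; (7) [power_on & psu_ok & firmware_stale -> cable_seated]; (13) [fan_spinning & bios_posted -> reseat_ram]; (14) [bios_posted & temp_high -> ticket_escalated]. Adds replace_psu, cable_seated, reseat_ram, ticket_escalated.
Round 2: (9) [cable_seated & fan_spinning -> network_up]. Adds network_up.
Round 3: (15) [network_up & reseat_ram -> led_green]. Adds led_green.
Round 4: (6) [led_green & temp_high -> safe_mode]. Adds safe_mode.
Round 5: (2) [led_green & safe_mode -> update_required]; (4) [safe_mode -> disk_detected]; (12) [safe_mode -> ship_unit]. Adds update_required, disk_detected, ship_unit.
Round 6: (10) [ship_unit & no_display -> driver_loaded]. Adds driver_loaded.
Round 7: (3) [driver_loaded & replace_psu -> overheat]; (11) [driver_loaded & power_on -> log_uploaded]. Adds overheat, log_uploaded.
log_uploaded first appears in round 7.

7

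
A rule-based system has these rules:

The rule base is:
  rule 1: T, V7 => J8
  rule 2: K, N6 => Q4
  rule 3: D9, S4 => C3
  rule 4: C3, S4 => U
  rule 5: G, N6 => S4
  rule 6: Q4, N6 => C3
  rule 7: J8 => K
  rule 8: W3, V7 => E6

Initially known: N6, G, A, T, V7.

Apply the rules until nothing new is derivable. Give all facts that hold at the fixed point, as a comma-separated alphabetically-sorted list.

A, C3, G, J8, K, N6, Q4, S4, T, U, V7

Round 1 fires rule 1, rule 5, giving J8, S4.
Round 2 fires rule 7, giving K.
Round 3 fires rule 2, giving Q4.
Round 4 fires rule 6, giving C3.
Round 5 fires rule 4, giving U.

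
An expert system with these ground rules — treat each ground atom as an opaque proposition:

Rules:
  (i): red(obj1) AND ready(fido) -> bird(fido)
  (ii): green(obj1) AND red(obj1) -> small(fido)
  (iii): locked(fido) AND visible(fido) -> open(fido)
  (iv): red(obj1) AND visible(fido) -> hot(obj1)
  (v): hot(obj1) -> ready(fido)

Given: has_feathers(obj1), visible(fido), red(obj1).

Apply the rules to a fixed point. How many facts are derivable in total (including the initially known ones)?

6

Round 1 fires (iv), giving hot(obj1).
Round 2 fires (v), giving ready(fido).
Round 3 fires (i), giving bird(fido).
Closure: {bird(fido), has_feathers(obj1), hot(obj1), ready(fido), red(obj1), visible(fido)} — 6 facts.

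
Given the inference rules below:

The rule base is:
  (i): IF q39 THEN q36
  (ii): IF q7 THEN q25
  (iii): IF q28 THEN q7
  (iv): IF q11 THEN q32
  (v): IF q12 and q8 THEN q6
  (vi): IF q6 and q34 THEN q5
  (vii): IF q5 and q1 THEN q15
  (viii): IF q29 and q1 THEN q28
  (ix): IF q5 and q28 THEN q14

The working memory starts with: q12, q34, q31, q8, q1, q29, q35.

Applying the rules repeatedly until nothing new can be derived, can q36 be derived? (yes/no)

no

Round 1: (v) [IF q12 and q8 THEN q6]; (viii) [IF q29 and q1 THEN q28]. Adds q6, q28.
Round 2: (iii) [IF q28 THEN q7]; (vi) [IF q6 and q34 THEN q5]. Adds q7, q5.
Round 3: (ii) [IF q7 THEN q25]; (vii) [IF q5 and q1 THEN q15]; (ix) [IF q5 and q28 THEN q14]. Adds q25, q15, q14.
Fixed point reached. q36 is concluded only by (i); (i) needs q39 (never derived).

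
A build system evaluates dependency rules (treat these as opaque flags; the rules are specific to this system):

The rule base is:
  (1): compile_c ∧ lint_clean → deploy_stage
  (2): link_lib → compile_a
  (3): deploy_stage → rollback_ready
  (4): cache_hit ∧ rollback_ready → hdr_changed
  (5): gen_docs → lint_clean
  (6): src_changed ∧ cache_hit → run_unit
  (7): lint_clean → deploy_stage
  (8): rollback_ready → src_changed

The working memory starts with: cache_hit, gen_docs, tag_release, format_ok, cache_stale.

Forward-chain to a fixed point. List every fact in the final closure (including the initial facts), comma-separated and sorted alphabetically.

cache_hit, cache_stale, deploy_stage, format_ok, gen_docs, hdr_changed, lint_clean, rollback_ready, run_unit, src_changed, tag_release

Round 1: (5) [gen_docs → lint_clean]. New: lint_clean.
Round 2: (7) [lint_clean → deploy_stage]. New: deploy_stage.
Round 3: (3) [deploy_stage → rollback_ready]. New: rollback_ready.
Round 4: (4) [cache_hit ∧ rollback_ready → hdr_changed]; (8) [rollback_ready → src_changed]. New: hdr_changed, src_changed.
Round 5: (6) [src_changed ∧ cache_hit → run_unit]. New: run_unit.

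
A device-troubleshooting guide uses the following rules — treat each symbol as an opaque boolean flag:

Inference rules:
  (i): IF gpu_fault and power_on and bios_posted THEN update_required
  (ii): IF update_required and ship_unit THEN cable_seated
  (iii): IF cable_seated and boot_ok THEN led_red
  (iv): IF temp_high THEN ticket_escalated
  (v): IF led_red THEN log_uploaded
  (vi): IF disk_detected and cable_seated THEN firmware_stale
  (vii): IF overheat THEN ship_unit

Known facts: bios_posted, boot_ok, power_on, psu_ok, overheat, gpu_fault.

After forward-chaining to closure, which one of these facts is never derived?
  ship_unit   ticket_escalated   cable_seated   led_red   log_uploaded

ticket_escalated

[1] (i) [IF gpu_fault and power_on and bios_posted THEN update_required]; (vii) [IF overheat THEN ship_unit]. ⇒ new: update_required, ship_unit.
[2] (ii) [IF update_required and ship_unit THEN cable_seated]. ⇒ new: cable_seated.
[3] (iii) [IF cable_seated and boot_ok THEN led_red]. ⇒ new: led_red.
[4] (v) [IF led_red THEN log_uploaded]. ⇒ new: log_uploaded.
Derived: ship_unit (round 1), log_uploaded (round 4), cable_seated (round 2), led_red (round 3). ticket_escalated never appears in any round.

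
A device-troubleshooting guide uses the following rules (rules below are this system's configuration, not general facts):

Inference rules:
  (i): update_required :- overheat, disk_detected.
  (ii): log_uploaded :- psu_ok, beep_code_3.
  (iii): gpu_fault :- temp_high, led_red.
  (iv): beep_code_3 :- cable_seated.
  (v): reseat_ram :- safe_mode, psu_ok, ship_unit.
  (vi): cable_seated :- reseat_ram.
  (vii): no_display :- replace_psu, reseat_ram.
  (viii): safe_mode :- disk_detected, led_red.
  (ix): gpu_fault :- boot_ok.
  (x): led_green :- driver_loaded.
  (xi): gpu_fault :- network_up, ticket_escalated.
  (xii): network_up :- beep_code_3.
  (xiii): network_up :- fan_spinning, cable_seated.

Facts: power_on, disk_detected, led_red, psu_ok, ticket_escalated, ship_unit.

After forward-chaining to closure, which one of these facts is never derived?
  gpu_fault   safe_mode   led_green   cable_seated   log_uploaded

led_green

Round 1 — (viii), derive safe_mode.
Round 2 — (v), derive reseat_ram.
Round 3 — (vi), derive cable_seated.
Round 4 — (iv), derive beep_code_3.
Round 5 — (ii), (xii), derive log_uploaded, network_up.
Round 6 — (xi), derive gpu_fault.
Derived: log_uploaded (round 5), gpu_fault (round 6), cable_seated (round 3), safe_mode (round 1). led_green never appears in any round.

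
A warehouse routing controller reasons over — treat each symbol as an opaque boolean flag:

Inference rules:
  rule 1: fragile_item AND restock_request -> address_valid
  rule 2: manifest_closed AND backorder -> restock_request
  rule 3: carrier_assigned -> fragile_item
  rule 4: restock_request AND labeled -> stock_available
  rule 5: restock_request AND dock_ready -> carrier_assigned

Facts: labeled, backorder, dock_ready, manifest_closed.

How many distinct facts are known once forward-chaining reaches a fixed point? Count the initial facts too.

9

Round 1 fires rule 2, giving restock_request.
Round 2 fires rule 4, rule 5, giving stock_available, carrier_assigned.
Round 3 fires rule 3, giving fragile_item.
Round 4 fires rule 1, giving address_valid.
Closure: {address_valid, backorder, carrier_assigned, dock_ready, fragile_item, labeled, manifest_closed, restock_request, stock_available} — 9 facts.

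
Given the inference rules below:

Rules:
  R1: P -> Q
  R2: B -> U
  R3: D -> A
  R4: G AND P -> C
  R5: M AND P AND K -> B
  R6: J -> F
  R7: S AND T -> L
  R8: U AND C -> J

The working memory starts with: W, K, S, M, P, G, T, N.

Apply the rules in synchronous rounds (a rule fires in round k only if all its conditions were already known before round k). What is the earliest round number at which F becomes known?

4

Round 1 — R1, R4, R5, R7, derive Q, C, B, L.
Round 2 — R2, derive U.
Round 3 — R8, derive J.
Round 4 — R6, derive F.
F first appears in round 4.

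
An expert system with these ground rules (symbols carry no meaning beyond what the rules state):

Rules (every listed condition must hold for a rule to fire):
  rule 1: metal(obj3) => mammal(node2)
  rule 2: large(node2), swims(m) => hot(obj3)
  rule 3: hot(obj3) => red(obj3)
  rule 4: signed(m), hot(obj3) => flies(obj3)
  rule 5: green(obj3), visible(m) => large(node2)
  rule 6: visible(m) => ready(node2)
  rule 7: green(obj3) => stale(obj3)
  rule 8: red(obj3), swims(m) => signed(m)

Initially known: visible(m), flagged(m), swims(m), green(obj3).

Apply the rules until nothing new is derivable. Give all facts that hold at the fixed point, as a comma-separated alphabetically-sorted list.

Round 1: rule 5 [green(obj3), visible(m) => large(node2)]; rule 6 [visible(m) => ready(node2)]; rule 7 [green(obj3) => stale(obj3)]. Adds large(node2), ready(node2), stale(obj3).
Round 2: rule 2 [large(node2), swims(m) => hot(obj3)]. Adds hot(obj3).
Round 3: rule 3 [hot(obj3) => red(obj3)]. Adds red(obj3).
Round 4: rule 8 [red(obj3), swims(m) => signed(m)]. Adds signed(m).
Round 5: rule 4 [signed(m), hot(obj3) => flies(obj3)]. Adds flies(obj3).

flagged(m), flies(obj3), green(obj3), hot(obj3), large(node2), ready(node2), red(obj3), signed(m), stale(obj3), swims(m), visible(m)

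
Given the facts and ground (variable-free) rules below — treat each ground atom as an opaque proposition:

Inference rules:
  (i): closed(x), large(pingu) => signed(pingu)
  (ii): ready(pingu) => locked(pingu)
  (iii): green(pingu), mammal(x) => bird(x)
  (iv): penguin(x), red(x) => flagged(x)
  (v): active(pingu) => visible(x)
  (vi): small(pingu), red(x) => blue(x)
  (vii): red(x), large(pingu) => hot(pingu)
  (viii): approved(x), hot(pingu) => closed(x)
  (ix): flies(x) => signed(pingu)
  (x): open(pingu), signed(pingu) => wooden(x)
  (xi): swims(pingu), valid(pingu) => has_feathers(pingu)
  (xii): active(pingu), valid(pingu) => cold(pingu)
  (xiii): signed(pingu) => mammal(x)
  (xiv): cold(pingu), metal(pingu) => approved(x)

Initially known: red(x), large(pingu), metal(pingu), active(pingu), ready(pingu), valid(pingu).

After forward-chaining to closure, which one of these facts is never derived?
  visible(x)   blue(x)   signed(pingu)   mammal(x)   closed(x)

blue(x)

Round 1: (ii) [ready(pingu) => locked(pingu)]; (v) [active(pingu) => visible(x)]; (vii) [red(x), large(pingu) => hot(pingu)]; (xii) [active(pingu), valid(pingu) => cold(pingu)]. New: locked(pingu), visible(x), hot(pingu), cold(pingu).
Round 2: (xiv) [cold(pingu), metal(pingu) => approved(x)]. New: approved(x).
Round 3: (viii) [approved(x), hot(pingu) => closed(x)]. New: closed(x).
Round 4: (i) [closed(x), large(pingu) => signed(pingu)]. New: signed(pingu).
Round 5: (xiii) [signed(pingu) => mammal(x)]. New: mammal(x).
Derived: mammal(x) (round 5), signed(pingu) (round 4), visible(x) (round 1), closed(x) (round 3). blue(x) never appears in any round.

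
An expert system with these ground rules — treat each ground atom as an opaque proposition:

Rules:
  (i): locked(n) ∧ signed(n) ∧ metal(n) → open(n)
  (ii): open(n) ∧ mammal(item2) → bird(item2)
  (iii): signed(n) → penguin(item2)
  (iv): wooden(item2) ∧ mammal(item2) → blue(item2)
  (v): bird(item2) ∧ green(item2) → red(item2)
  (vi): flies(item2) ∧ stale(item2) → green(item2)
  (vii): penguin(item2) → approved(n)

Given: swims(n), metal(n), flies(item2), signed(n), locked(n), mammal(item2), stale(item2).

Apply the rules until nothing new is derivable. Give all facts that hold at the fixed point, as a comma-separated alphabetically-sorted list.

approved(n), bird(item2), flies(item2), green(item2), locked(n), mammal(item2), metal(n), open(n), penguin(item2), red(item2), signed(n), stale(item2), swims(n)

Round 1: (i) [locked(n) ∧ signed(n) ∧ metal(n) → open(n)]; (iii) [signed(n) → penguin(item2)]; (vi) [flies(item2) ∧ stale(item2) → green(item2)]. New: open(n), penguin(item2), green(item2).
Round 2: (ii) [open(n) ∧ mammal(item2) → bird(item2)]; (vii) [penguin(item2) → approved(n)]. New: bird(item2), approved(n).
Round 3: (v) [bird(item2) ∧ green(item2) → red(item2)]. New: red(item2).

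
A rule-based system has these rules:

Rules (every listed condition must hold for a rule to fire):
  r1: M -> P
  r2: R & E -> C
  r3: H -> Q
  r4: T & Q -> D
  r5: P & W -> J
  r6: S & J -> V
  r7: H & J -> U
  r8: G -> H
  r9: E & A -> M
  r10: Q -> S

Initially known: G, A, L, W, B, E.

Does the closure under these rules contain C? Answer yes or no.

Round 1 — r8, r9, derive H, M.
Round 2 — r1, r3, derive P, Q.
Round 3 — r5, r10, derive J, S.
Round 4 — r6, r7, derive V, U.
Fixed point reached. C is concluded only by r2; r2 needs R (never derived).

no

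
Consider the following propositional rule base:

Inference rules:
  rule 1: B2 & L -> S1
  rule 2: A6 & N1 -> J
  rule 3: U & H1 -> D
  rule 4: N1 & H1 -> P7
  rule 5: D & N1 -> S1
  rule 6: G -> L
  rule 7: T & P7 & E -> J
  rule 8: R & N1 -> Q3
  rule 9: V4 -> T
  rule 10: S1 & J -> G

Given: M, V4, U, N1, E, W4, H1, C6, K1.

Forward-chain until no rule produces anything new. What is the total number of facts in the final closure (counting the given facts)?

16

Round 1 — rule 3, rule 4, rule 9, derive D, P7, T.
Round 2 — rule 5, rule 7, derive S1, J.
Round 3 — rule 10, derive G.
Round 4 — rule 6, derive L.
Closure: {C6, D, E, G, H1, J, K1, L, M, N1, P7, S1, T, U, V4, W4} — 16 facts.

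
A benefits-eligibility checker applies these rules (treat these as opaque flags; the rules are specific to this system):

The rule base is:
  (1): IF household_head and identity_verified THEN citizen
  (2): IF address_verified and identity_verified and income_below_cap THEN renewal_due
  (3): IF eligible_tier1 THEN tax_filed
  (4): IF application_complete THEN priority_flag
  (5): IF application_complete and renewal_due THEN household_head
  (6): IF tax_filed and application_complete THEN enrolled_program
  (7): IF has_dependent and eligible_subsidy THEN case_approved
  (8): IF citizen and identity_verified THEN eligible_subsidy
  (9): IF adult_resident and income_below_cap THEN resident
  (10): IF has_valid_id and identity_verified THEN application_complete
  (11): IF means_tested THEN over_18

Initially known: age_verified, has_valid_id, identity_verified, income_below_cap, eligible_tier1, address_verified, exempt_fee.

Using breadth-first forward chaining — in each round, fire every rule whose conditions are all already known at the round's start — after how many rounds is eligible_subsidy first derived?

4

[1] (2) [IF address_verified and identity_verified and income_below_cap THEN renewal_due]; (3) [IF eligible_tier1 THEN tax_filed]; (10) [IF has_valid_id and identity_verified THEN application_complete]. ⇒ new: renewal_due, tax_filed, application_complete.
[2] (4) [IF application_complete THEN priority_flag]; (5) [IF application_complete and renewal_due THEN household_head]; (6) [IF tax_filed and application_complete THEN enrolled_program]. ⇒ new: priority_flag, household_head, enrolled_program.
[3] (1) [IF household_head and identity_verified THEN citizen]. ⇒ new: citizen.
[4] (8) [IF citizen and identity_verified THEN eligible_subsidy]. ⇒ new: eligible_subsidy.
eligible_subsidy first appears in round 4.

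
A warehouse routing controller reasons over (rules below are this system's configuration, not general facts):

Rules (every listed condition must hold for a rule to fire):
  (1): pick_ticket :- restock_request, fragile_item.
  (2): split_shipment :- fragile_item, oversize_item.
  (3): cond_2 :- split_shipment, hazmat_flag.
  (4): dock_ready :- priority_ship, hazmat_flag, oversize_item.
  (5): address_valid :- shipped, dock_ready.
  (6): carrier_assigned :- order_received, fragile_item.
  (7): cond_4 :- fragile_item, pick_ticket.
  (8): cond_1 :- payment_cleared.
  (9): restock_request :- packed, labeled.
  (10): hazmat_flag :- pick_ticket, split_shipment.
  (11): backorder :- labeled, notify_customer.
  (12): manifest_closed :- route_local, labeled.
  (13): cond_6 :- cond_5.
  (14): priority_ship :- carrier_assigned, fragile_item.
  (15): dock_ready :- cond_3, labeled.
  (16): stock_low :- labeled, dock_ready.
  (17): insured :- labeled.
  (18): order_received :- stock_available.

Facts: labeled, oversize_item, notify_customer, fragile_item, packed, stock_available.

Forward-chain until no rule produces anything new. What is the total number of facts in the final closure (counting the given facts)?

19

Round 1: (2) [split_shipment :- fragile_item, oversize_item.]; (9) [restock_request :- packed, labeled.]; (11) [backorder :- labeled, notify_customer.]; (17) [insured :- labeled.]; (18) [order_received :- stock_available.]. Adds split_shipment, restock_request, backorder, insured, order_received.
Round 2: (1) [pick_ticket :- restock_request, fragile_item.]; (6) [carrier_assigned :- order_received, fragile_item.]. Adds pick_ticket, carrier_assigned.
Round 3: (7) [cond_4 :- fragile_item, pick_ticket.]; (10) [hazmat_flag :- pick_ticket, split_shipment.]; (14) [priority_ship :- carrier_assigned, fragile_item.]. Adds cond_4, hazmat_flag, priority_ship.
Round 4: (3) [cond_2 :- split_shipment, hazmat_flag.]; (4) [dock_ready :- priority_ship, hazmat_flag, oversize_item.]. Adds cond_2, dock_ready.
Round 5: (16) [stock_low :- labeled, dock_ready.]. Adds stock_low.
Closure: {backorder, carrier_assigned, cond_2, cond_4, dock_ready, fragile_item, hazmat_flag, insured, labeled, notify_customer, order_received, oversize_item, packed, pick_ticket, priority_ship, restock_request, split_shipment, stock_available, stock_low} — 19 facts.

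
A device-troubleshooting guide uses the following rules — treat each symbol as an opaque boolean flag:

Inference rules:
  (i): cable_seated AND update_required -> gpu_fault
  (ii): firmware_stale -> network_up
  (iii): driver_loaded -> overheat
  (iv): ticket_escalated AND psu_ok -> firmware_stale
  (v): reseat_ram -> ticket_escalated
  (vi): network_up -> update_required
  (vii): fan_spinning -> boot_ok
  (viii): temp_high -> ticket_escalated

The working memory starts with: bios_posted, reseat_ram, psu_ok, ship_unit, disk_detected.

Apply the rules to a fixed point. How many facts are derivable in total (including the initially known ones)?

Round 1: (v) [reseat_ram -> ticket_escalated]. New: ticket_escalated.
Round 2: (iv) [ticket_escalated AND psu_ok -> firmware_stale]. New: firmware_stale.
Round 3: (ii) [firmware_stale -> network_up]. New: network_up.
Round 4: (vi) [network_up -> update_required]. New: update_required.
Closure: {bios_posted, disk_detected, firmware_stale, network_up, psu_ok, reseat_ram, ship_unit, ticket_escalated, update_required} — 9 facts.

9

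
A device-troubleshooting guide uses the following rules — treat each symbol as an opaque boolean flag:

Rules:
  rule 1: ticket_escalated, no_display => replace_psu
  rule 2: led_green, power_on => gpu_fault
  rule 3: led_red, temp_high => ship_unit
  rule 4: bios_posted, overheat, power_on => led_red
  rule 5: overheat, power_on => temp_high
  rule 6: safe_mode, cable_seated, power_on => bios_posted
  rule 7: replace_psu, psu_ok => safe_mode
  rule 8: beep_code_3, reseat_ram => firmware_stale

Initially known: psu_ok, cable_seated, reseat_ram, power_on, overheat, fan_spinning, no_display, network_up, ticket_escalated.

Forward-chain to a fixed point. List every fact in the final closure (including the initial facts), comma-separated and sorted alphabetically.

Round 1: rule 1 [ticket_escalated, no_display => replace_psu]; rule 5 [overheat, power_on => temp_high]. Adds replace_psu, temp_high.
Round 2: rule 7 [replace_psu, psu_ok => safe_mode]. Adds safe_mode.
Round 3: rule 6 [safe_mode, cable_seated, power_on => bios_posted]. Adds bios_posted.
Round 4: rule 4 [bios_posted, overheat, power_on => led_red]. Adds led_red.
Round 5: rule 3 [led_red, temp_high => ship_unit]. Adds ship_unit.

bios_posted, cable_seated, fan_spinning, led_red, network_up, no_display, overheat, power_on, psu_ok, replace_psu, reseat_ram, safe_mode, ship_unit, temp_high, ticket_escalated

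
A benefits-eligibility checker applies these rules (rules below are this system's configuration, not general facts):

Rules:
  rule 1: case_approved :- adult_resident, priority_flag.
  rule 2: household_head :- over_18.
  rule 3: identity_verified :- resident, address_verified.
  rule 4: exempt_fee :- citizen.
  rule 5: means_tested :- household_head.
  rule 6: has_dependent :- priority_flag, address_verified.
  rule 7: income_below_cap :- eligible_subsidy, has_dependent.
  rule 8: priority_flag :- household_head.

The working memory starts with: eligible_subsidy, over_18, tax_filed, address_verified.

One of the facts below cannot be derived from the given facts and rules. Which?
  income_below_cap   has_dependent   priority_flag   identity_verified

identity_verified

[1] rule 2 [household_head :- over_18.]. ⇒ new: household_head.
[2] rule 5 [means_tested :- household_head.]; rule 8 [priority_flag :- household_head.]. ⇒ new: means_tested, priority_flag.
[3] rule 6 [has_dependent :- priority_flag, address_verified.]. ⇒ new: has_dependent.
[4] rule 7 [income_below_cap :- eligible_subsidy, has_dependent.]. ⇒ new: income_below_cap.
Derived: priority_flag (round 2), has_dependent (round 3), income_below_cap (round 4). identity_verified never appears in any round.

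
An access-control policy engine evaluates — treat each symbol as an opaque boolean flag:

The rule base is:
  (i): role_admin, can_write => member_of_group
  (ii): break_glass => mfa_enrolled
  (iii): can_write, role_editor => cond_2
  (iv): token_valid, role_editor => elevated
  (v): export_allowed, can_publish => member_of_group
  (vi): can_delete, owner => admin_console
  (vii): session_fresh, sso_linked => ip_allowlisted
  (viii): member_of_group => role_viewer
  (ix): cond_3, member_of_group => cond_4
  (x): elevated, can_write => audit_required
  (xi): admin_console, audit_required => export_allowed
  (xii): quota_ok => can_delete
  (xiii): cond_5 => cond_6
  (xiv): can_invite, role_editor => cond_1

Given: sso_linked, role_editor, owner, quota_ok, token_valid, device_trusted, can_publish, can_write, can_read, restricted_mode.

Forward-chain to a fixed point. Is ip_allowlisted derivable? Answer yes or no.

Round 1: (iii) [can_write, role_editor => cond_2]; (iv) [token_valid, role_editor => elevated]; (xii) [quota_ok => can_delete]. New: cond_2, elevated, can_delete.
Round 2: (vi) [can_delete, owner => admin_console]; (x) [elevated, can_write => audit_required]. New: admin_console, audit_required.
Round 3: (xi) [admin_console, audit_required => export_allowed]. New: export_allowed.
Round 4: (v) [export_allowed, can_publish => member_of_group]. New: member_of_group.
Round 5: (viii) [member_of_group => role_viewer]. New: role_viewer.
Fixed point reached. ip_allowlisted is concluded only by (vii); (vii) needs session_fresh (never derived).

no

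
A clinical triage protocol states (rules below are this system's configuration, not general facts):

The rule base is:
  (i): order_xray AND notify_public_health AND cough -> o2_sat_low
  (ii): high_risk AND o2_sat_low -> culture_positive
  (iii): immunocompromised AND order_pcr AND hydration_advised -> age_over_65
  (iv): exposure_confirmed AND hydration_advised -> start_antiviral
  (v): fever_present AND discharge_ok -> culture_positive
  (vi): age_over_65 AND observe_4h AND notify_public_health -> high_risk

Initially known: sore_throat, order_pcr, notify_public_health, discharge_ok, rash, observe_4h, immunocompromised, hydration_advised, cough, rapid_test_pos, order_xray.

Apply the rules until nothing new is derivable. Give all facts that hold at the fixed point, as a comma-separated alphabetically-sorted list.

Round 1 — (i), (iii), derive o2_sat_low, age_over_65.
Round 2 — (vi), derive high_risk.
Round 3 — (ii), derive culture_positive.

age_over_65, cough, culture_positive, discharge_ok, high_risk, hydration_advised, immunocompromised, notify_public_health, o2_sat_low, observe_4h, order_pcr, order_xray, rapid_test_pos, rash, sore_throat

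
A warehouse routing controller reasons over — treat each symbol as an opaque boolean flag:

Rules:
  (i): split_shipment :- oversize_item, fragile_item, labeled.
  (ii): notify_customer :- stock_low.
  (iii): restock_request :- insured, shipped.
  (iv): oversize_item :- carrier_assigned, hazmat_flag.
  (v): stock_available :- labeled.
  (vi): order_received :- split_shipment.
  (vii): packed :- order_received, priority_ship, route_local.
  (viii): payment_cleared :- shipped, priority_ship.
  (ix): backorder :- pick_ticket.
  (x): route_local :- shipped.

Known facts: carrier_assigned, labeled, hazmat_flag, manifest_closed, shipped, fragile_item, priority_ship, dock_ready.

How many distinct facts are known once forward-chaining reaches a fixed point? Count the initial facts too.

15

Round 1 fires (iv), (v), (viii), (x), giving oversize_item, stock_available, payment_cleared, route_local.
Round 2 fires (i), giving split_shipment.
Round 3 fires (vi), giving order_received.
Round 4 fires (vii), giving packed.
Closure: {carrier_assigned, dock_ready, fragile_item, hazmat_flag, labeled, manifest_closed, order_received, oversize_item, packed, payment_cleared, priority_ship, route_local, shipped, split_shipment, stock_available} — 15 facts.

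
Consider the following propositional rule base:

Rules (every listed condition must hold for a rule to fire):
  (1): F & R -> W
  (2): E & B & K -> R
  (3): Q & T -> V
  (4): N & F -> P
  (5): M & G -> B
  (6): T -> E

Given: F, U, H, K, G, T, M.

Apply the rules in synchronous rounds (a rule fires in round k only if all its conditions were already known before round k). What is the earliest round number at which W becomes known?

Round 1: (5) [M & G -> B]; (6) [T -> E]. New: B, E.
Round 2: (2) [E & B & K -> R]. New: R.
Round 3: (1) [F & R -> W]. New: W.
W first appears in round 3.

3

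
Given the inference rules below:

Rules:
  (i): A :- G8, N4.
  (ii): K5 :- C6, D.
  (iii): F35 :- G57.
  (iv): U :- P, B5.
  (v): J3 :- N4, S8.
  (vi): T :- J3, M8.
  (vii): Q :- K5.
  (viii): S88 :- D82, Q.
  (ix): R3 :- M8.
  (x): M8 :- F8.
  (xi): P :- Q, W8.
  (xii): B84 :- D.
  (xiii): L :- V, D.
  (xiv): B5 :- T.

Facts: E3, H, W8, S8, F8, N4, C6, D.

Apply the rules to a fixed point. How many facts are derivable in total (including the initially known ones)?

18

Round 1: (ii) [K5 :- C6, D.]; (v) [J3 :- N4, S8.]; (x) [M8 :- F8.]; (xii) [B84 :- D.]. Adds K5, J3, M8, B84.
Round 2: (vi) [T :- J3, M8.]; (vii) [Q :- K5.]; (ix) [R3 :- M8.]. Adds T, Q, R3.
Round 3: (xi) [P :- Q, W8.]; (xiv) [B5 :- T.]. Adds P, B5.
Round 4: (iv) [U :- P, B5.]. Adds U.
Closure: {B5, B84, C6, D, E3, F8, H, J3, K5, M8, N4, P, Q, R3, S8, T, U, W8} — 18 facts.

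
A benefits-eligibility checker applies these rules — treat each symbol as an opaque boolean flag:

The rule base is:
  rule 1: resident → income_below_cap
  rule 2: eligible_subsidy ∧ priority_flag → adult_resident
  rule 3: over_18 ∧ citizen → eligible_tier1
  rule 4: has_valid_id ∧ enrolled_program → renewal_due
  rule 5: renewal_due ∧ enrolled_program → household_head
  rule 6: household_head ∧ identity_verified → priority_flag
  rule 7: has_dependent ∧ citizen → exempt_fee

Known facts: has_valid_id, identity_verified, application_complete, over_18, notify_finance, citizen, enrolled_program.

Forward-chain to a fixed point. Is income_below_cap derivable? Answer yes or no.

no

[1] rule 3 [over_18 ∧ citizen → eligible_tier1]; rule 4 [has_valid_id ∧ enrolled_program → renewal_due]. ⇒ new: eligible_tier1, renewal_due.
[2] rule 5 [renewal_due ∧ enrolled_program → household_head]. ⇒ new: household_head.
[3] rule 6 [household_head ∧ identity_verified → priority_flag]. ⇒ new: priority_flag.
Fixed point reached. income_below_cap is concluded only by rule 1; rule 1 needs resident (never derived).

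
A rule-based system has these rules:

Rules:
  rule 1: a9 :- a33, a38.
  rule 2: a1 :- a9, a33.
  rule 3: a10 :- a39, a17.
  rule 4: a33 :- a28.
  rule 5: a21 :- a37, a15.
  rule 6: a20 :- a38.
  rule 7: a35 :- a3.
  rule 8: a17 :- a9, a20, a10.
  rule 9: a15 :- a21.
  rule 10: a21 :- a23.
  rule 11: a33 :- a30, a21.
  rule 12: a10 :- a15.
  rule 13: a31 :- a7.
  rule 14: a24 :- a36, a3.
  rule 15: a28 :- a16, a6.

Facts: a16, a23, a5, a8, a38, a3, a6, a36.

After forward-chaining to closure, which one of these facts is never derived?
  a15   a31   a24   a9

[1] rule 6 [a20 :- a38.]; rule 7 [a35 :- a3.]; rule 10 [a21 :- a23.]; rule 14 [a24 :- a36, a3.]; rule 15 [a28 :- a16, a6.]. ⇒ new: a20, a35, a21, a24, a28.
[2] rule 4 [a33 :- a28.]; rule 9 [a15 :- a21.]. ⇒ new: a33, a15.
[3] rule 1 [a9 :- a33, a38.]; rule 12 [a10 :- a15.]. ⇒ new: a9, a10.
[4] rule 2 [a1 :- a9, a33.]; rule 8 [a17 :- a9, a20, a10.]. ⇒ new: a1, a17.
Derived: a9 (round 3), a24 (round 1), a15 (round 2). a31 never appears in any round.

a31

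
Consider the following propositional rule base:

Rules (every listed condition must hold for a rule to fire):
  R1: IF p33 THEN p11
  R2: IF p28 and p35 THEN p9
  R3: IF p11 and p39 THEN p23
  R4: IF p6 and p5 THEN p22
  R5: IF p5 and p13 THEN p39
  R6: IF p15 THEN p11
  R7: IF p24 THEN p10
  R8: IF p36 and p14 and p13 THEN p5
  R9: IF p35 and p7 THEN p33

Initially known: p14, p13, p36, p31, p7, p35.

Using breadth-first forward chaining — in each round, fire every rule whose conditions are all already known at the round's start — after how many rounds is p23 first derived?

3

Round 1 fires R8, R9, giving p5, p33.
Round 2 fires R1, R5, giving p11, p39.
Round 3 fires R3, giving p23.
p23 first appears in round 3.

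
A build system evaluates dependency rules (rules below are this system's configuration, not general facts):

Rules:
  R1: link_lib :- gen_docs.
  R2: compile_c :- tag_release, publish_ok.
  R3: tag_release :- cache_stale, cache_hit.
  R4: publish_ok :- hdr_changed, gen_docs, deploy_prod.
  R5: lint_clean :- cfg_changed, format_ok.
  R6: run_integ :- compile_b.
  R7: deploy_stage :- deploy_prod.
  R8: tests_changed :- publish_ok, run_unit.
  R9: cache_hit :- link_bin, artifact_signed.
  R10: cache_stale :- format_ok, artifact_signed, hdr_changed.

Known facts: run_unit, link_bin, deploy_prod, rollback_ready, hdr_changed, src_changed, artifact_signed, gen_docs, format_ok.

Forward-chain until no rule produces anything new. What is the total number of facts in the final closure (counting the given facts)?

Round 1: R1 [link_lib :- gen_docs.]; R4 [publish_ok :- hdr_changed, gen_docs, deploy_prod.]; R7 [deploy_stage :- deploy_prod.]; R9 [cache_hit :- link_bin, artifact_signed.]; R10 [cache_stale :- format_ok, artifact_signed, hdr_changed.]. Adds link_lib, publish_ok, deploy_stage, cache_hit, cache_stale.
Round 2: R3 [tag_release :- cache_stale, cache_hit.]; R8 [tests_changed :- publish_ok, run_unit.]. Adds tag_release, tests_changed.
Round 3: R2 [compile_c :- tag_release, publish_ok.]. Adds compile_c.
Closure: {artifact_signed, cache_hit, cache_stale, compile_c, deploy_prod, deploy_stage, format_ok, gen_docs, hdr_changed, link_bin, link_lib, publish_ok, rollback_ready, run_unit, src_changed, tag_release, tests_changed} — 17 facts.

17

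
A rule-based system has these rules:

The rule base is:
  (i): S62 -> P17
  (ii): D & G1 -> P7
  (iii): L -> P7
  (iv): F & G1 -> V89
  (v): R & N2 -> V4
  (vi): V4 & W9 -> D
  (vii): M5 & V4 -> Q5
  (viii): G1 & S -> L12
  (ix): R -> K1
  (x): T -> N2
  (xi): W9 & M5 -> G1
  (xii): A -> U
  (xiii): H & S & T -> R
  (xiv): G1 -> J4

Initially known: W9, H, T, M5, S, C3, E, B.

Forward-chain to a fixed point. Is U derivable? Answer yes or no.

Round 1 — (x), (xi), (xiii), derive N2, G1, R.
Round 2 — (v), (viii), (ix), (xiv), derive V4, L12, K1, J4.
Round 3 — (vi), (vii), derive D, Q5.
Round 4 — (ii), derive P7.
Fixed point reached. U is concluded only by (xii); (xii) needs A (never derived).

no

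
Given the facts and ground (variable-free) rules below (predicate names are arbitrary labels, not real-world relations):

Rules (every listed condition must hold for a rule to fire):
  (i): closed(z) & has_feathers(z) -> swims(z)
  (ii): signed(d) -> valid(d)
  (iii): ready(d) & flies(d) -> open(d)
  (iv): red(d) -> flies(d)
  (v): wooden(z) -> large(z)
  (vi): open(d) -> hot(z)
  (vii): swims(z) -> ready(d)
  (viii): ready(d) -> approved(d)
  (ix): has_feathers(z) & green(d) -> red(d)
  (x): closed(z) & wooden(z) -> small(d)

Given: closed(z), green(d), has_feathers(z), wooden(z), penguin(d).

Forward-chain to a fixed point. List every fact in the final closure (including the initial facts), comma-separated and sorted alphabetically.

approved(d), closed(z), flies(d), green(d), has_feathers(z), hot(z), large(z), open(d), penguin(d), ready(d), red(d), small(d), swims(z), wooden(z)

Round 1 — (i), (v), (ix), (x), derive swims(z), large(z), red(d), small(d).
Round 2 — (iv), (vii), derive flies(d), ready(d).
Round 3 — (iii), (viii), derive open(d), approved(d).
Round 4 — (vi), derive hot(z).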